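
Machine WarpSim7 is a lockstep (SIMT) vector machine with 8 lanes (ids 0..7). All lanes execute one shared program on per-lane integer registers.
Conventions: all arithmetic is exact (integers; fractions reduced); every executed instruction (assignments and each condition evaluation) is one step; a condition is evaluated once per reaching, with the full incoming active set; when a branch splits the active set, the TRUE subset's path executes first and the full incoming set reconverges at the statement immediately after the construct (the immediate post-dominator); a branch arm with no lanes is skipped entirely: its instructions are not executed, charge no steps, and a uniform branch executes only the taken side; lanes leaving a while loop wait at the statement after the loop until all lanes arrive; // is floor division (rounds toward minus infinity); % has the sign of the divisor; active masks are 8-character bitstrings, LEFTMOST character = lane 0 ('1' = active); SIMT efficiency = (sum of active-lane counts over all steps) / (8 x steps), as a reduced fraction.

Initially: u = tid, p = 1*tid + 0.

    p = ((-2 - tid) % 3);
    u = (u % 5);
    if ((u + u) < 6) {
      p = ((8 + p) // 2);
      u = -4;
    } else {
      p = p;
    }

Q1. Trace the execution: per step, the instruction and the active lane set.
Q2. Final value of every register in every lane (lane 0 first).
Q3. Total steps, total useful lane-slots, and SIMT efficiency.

step 0: p <- ((-2 - tid) % 3)        11111111
step 1: u <- (u % 5)                 11111111
step 2: eval ((u + u) < 6)           11111111
step 3: p <- ((8 + p) // 2)          11100111
step 4: u <- -4                      11100111
step 5: p <- p                       00011000

Answer: 6 steps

u: -4,-4,-4,3,4,-4,-4,-4
p: 4,4,5,1,0,5,4,4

steps = 6; useful = 38; efficiency = 38/48 = 19/24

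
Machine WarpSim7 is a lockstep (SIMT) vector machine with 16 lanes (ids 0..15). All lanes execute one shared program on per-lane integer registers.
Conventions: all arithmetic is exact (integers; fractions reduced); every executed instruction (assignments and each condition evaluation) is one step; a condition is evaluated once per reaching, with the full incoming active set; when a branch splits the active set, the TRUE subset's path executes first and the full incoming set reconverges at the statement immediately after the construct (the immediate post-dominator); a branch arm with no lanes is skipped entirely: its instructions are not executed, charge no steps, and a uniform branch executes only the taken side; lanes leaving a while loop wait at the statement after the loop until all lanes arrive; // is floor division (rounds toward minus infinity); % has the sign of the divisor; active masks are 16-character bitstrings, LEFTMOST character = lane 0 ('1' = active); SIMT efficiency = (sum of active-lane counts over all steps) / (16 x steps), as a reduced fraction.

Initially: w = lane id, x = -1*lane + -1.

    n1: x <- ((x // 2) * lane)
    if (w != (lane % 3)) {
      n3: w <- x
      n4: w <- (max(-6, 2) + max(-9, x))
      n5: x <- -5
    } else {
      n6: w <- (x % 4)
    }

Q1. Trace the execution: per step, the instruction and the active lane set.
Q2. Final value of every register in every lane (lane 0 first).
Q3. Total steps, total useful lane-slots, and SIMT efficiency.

step 0: x <- ((x // 2) * lane)       1111111111111111
step 1: eval (w != (lane % 3))       1111111111111111
step 2: w <- x                       0001111111111111
step 3: w <- (max(-6, 2) + max(-9, x)) 0001111111111111
step 4: x <- -5                      0001111111111111
step 5: w <- (x % 4)                 1110000000000000

Answer: 6 steps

w: 0,3,0,-4,-7,-7,-7,-7,-7,-7,-7,-7,-7,-7,-7,-7
x: 0,-1,-4,-5,-5,-5,-5,-5,-5,-5,-5,-5,-5,-5,-5,-5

steps = 6; useful = 74; efficiency = 74/96 = 37/48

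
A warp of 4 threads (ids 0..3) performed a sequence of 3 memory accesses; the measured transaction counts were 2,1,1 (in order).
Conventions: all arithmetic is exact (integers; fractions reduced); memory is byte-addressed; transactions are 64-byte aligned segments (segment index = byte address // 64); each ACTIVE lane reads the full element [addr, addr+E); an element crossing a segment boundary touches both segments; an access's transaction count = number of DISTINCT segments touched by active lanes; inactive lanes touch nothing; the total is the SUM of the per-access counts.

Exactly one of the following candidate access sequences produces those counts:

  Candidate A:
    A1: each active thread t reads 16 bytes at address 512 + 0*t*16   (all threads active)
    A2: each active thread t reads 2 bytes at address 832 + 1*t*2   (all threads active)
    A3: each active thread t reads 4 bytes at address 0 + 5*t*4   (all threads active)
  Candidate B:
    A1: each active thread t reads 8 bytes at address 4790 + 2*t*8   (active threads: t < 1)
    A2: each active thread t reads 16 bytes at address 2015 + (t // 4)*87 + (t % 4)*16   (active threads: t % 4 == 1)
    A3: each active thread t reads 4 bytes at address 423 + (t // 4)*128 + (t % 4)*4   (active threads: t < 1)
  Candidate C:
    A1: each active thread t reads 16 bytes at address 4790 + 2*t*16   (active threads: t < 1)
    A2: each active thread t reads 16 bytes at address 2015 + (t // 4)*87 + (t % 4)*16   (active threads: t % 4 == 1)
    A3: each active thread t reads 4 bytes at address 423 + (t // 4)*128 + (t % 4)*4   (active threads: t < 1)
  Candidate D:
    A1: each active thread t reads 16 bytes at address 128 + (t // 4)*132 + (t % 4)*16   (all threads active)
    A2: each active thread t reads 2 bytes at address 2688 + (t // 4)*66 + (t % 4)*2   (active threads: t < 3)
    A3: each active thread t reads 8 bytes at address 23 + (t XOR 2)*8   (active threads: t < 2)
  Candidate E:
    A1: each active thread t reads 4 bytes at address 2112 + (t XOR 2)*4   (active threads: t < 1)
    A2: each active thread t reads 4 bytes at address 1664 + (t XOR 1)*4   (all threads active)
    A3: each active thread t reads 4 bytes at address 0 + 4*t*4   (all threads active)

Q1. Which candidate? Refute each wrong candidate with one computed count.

A: A1 gives 1 transaction, not 2
B: A1 gives 1 transaction, not 2
D: A1 gives 1 transaction, not 2
E: A1 gives 1 transaction, not 2
C: all counts match (2,1,1)

Answer: C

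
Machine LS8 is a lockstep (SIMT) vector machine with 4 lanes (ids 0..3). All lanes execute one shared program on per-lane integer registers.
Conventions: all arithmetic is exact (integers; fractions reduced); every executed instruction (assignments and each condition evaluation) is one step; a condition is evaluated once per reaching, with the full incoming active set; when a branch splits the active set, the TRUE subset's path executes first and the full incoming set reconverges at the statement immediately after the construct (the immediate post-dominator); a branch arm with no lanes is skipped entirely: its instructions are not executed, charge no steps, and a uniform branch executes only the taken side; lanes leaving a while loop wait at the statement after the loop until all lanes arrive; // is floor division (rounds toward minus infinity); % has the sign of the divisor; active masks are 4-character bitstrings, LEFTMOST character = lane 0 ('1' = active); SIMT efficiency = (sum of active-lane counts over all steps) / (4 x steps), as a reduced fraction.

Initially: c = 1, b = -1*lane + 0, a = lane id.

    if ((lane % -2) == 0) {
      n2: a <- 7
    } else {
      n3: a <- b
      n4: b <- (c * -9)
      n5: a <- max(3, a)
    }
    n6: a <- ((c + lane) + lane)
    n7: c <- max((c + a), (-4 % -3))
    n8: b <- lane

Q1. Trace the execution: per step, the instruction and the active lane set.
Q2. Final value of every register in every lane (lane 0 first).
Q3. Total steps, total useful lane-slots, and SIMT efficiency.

step 0: eval ((lane % -2) == 0)      1111
step 1: a <- 7                       1010
step 2: a <- b                       0101
step 3: b <- (c * -9)                0101
step 4: a <- max(3, a)               0101
step 5: a <- ((c + lane) + lane)     1111
step 6: c <- max((c + a), (-4 % -3)) 1111
step 7: b <- lane                    1111

Answer: 8 steps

c: 2,4,6,8
b: 0,1,2,3
a: 1,3,5,7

steps = 8; useful = 24; efficiency = 24/32 = 3/4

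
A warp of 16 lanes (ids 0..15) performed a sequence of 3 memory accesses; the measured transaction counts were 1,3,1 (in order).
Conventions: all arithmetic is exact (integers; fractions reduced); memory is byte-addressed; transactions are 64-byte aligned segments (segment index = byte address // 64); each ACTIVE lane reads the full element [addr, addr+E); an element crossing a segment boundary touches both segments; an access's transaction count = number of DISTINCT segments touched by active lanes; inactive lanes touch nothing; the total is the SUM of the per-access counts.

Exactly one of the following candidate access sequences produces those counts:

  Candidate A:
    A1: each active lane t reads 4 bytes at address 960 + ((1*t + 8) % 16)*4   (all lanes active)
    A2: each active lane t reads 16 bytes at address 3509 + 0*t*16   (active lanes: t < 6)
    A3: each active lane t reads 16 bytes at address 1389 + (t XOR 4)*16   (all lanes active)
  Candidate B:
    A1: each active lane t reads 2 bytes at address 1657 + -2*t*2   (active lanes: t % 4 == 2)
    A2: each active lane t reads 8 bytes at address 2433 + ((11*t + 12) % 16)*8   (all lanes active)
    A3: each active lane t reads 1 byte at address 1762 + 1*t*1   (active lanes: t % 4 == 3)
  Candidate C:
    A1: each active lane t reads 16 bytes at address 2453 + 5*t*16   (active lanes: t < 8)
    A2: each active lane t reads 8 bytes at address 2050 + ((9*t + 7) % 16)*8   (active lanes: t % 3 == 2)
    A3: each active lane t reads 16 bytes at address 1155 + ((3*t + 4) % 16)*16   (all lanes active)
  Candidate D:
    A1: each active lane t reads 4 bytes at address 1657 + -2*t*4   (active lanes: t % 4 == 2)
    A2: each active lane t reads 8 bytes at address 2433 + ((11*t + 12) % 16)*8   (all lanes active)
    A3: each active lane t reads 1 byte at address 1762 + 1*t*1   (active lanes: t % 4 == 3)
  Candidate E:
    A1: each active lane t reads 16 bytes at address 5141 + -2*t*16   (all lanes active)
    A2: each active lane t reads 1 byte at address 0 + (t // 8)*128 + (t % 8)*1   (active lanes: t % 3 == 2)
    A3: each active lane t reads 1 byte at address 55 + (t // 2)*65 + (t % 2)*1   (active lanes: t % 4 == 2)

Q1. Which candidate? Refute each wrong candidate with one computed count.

A: A2 gives 2 transactions, not 3
C: A1 gives 10 transactions, not 1
D: A1 gives 2 transactions, not 1
E: A1 gives 9 transactions, not 1
B: all counts match (1,3,1)

Answer: B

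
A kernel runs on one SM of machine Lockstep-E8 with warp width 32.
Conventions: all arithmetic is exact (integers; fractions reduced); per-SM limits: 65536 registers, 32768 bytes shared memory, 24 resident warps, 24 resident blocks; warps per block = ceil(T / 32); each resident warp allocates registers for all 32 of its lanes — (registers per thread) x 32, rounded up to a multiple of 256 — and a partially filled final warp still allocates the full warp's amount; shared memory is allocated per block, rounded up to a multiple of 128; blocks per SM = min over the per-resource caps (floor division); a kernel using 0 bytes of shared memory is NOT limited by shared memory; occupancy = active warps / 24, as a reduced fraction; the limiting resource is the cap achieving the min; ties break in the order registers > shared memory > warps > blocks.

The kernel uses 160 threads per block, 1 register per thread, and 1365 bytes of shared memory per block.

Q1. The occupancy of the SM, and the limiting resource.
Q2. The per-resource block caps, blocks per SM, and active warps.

Answer: occupancy 5/6, limited by warps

registers: 51 blocks
shared memory: 23 blocks
warps: 4 blocks
blocks: 24 blocks

Answer: 4 blocks, 20 active warps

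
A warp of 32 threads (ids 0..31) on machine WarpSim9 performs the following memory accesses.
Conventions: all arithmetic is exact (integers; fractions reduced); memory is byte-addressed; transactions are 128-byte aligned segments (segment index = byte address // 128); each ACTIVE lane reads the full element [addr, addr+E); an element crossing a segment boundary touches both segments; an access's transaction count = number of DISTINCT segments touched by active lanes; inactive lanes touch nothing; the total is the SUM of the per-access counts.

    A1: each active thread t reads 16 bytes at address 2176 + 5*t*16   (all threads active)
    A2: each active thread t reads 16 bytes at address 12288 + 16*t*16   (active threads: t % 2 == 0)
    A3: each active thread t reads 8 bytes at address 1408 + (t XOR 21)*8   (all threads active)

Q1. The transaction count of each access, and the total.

A1: 20 transactions
A2: 16 transactions
A3: 2 transactions

Answer: 20,16,2; total 38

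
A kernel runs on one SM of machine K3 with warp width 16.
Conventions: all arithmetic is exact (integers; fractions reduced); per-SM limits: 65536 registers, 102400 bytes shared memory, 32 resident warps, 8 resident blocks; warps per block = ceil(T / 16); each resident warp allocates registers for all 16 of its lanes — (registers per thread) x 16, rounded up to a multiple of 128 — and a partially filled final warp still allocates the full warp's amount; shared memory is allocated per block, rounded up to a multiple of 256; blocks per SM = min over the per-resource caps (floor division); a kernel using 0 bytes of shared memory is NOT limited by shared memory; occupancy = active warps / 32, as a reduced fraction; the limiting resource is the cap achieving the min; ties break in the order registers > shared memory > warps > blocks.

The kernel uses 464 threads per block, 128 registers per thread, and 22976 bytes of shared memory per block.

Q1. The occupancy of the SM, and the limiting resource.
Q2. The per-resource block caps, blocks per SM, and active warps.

Answer: occupancy 29/32, limited by registers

registers: 1 block
shared memory: 4 blocks
warps: 1 block
blocks: 8 blocks

Answer: 1 block, 29 active warps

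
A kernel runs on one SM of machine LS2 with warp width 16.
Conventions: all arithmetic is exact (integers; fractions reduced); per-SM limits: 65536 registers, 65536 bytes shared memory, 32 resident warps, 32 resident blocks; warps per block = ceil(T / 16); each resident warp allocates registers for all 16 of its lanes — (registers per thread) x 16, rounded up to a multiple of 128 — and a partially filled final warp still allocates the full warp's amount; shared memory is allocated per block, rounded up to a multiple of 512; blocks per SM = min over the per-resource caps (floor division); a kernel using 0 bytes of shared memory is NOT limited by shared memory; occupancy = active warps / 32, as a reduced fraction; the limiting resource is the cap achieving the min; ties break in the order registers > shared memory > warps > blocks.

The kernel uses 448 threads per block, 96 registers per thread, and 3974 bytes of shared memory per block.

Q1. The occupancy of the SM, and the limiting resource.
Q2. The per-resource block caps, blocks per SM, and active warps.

Answer: occupancy 7/8, limited by registers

registers: 1 block
shared memory: 16 blocks
warps: 1 block
blocks: 32 blocks

Answer: 1 block, 28 active warps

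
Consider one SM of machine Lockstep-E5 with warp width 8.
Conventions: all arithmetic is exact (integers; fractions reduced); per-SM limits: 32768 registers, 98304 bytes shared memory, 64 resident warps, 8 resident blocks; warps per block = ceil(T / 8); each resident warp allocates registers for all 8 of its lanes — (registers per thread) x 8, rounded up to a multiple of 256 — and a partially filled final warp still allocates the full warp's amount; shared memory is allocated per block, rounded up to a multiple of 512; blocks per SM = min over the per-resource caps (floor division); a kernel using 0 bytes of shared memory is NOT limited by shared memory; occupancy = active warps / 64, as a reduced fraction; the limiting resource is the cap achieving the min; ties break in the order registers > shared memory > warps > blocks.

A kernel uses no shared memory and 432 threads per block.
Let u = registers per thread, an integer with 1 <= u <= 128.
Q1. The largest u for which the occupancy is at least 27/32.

Answer: u = 64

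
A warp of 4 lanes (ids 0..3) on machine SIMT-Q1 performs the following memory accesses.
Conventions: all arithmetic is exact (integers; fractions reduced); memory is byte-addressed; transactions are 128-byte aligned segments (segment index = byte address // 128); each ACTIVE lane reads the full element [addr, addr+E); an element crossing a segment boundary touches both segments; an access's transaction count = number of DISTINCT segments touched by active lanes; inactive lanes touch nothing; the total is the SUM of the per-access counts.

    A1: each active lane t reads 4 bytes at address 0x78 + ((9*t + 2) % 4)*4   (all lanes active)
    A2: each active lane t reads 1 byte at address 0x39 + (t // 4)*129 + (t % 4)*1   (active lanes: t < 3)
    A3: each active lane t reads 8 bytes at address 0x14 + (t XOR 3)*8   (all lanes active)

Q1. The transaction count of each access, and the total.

A1: 2 transactions
A2: 1 transaction
A3: 1 transaction

Answer: 2,1,1; total 4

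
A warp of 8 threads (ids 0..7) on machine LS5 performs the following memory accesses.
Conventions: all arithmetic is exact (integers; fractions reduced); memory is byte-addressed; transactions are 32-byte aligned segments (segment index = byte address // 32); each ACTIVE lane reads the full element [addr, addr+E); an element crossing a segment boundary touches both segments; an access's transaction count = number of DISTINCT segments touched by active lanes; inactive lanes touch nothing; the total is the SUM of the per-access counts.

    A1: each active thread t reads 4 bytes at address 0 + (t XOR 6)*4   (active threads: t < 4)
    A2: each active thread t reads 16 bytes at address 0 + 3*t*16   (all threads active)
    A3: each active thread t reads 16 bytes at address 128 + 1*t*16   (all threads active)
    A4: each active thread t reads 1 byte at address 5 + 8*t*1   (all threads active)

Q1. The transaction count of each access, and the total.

A1: 1 transaction
A2: 8 transactions
A3: 4 transactions
A4: 2 transactions

Answer: 1,8,4,2; total 15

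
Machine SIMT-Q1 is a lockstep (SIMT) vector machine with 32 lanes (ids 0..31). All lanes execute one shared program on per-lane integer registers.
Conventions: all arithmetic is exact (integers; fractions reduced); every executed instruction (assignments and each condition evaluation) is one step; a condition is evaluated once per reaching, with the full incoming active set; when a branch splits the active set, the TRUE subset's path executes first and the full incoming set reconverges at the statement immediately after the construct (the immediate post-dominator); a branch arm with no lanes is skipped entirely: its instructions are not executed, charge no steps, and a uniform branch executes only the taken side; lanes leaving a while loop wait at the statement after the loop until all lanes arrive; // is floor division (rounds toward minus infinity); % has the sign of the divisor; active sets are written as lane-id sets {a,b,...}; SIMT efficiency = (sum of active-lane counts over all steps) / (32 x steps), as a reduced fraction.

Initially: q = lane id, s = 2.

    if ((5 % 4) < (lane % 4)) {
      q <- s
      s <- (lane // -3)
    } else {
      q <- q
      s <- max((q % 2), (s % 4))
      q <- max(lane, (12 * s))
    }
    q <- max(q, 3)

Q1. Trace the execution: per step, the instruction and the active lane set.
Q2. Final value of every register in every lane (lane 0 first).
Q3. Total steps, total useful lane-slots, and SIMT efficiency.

step 0: eval ((5 % 4) < (lane % 4))  {0,1,2,3,4,5,6,7,8,9,10,11,12,13,14,15,16,17,18,19,20,21,22,23,24,25,26,27,28,29,30,31}
step 1: q <- s                       {2,3,6,7,10,11,14,15,18,19,22,23,26,27,30,31}
step 2: s <- (lane // -3)            {2,3,6,7,10,11,14,15,18,19,22,23,26,27,30,31}
step 3: q <- q                       {0,1,4,5,8,9,12,13,16,17,20,21,24,25,28,29}
step 4: s <- max((q % 2), (s % 4))   {0,1,4,5,8,9,12,13,16,17,20,21,24,25,28,29}
step 5: q <- max(lane, (12 * s))     {0,1,4,5,8,9,12,13,16,17,20,21,24,25,28,29}
step 6: q <- max(q, 3)               {0,1,2,3,4,5,6,7,8,9,10,11,12,13,14,15,16,17,18,19,20,21,22,23,24,25,26,27,28,29,30,31}

Answer: 7 steps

q: 24,24,3,3,24,24,3,3,24,24,3,3,24,24,3,3,24,24,3,3,24,24,3,3,24,25,3,3,28,29,3,3
s: 2,2,-1,-1,2,2,-2,-3,2,2,-4,-4,2,2,-5,-5,2,2,-6,-7,2,2,-8,-8,2,2,-9,-9,2,2,-10,-11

steps = 7; useful = 144; efficiency = 144/224 = 9/14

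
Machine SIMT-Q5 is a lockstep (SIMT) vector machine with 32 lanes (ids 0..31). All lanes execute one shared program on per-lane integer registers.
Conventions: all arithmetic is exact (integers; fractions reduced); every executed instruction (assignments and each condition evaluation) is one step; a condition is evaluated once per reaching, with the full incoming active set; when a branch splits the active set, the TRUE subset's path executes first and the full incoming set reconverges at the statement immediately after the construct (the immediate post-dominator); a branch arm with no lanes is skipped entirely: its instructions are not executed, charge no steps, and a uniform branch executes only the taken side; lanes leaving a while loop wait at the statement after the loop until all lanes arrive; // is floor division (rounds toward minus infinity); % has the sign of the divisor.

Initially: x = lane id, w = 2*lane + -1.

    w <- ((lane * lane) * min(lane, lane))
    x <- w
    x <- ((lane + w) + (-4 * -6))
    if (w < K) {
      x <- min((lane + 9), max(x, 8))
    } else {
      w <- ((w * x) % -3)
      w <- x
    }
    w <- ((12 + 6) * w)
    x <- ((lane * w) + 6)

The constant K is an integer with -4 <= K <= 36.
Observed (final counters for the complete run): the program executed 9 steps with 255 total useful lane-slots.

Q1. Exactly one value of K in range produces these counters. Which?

Answer: K = 1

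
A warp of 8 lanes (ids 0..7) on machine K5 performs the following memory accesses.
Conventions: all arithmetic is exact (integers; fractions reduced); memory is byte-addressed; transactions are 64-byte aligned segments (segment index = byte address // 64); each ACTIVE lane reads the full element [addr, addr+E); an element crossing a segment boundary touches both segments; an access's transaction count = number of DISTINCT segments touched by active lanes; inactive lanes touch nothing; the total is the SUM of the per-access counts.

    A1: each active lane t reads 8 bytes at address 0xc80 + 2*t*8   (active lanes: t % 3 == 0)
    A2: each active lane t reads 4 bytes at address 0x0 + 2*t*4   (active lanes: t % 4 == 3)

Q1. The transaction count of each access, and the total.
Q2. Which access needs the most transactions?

A1: 2 transactions
A2: 1 transaction

Answer: 2,1; total 3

Answer: A1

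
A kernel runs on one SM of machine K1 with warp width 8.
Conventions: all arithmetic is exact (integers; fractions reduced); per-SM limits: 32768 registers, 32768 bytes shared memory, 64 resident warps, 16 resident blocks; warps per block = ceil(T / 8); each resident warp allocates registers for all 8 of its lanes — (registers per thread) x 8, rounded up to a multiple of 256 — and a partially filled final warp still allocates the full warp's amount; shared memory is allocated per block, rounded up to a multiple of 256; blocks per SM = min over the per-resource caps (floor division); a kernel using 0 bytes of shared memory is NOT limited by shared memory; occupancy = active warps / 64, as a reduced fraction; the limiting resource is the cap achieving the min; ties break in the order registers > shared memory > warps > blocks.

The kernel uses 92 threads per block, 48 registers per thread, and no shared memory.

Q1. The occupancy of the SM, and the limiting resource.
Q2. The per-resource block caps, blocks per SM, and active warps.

Answer: occupancy 15/16, limited by registers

registers: 5 blocks
shared memory: no limit (kernel uses none)
warps: 5 blocks
blocks: 16 blocks

Answer: 5 blocks, 60 active warps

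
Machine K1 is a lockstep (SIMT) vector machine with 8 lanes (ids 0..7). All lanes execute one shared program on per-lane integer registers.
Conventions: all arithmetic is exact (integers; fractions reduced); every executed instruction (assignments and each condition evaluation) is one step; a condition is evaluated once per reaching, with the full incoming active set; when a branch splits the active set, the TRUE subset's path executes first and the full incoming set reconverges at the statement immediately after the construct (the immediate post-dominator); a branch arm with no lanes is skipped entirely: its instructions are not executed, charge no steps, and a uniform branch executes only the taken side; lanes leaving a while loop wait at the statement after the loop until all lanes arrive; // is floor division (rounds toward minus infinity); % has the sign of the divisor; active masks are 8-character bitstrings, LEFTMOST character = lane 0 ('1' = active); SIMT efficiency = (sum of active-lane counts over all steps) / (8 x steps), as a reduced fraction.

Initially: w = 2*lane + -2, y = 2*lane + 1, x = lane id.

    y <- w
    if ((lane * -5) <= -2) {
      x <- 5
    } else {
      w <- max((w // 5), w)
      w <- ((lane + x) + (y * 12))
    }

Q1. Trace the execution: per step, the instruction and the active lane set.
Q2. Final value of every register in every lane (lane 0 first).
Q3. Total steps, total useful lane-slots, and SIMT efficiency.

step 0: y <- w                       11111111
step 1: eval ((lane * -5) <= -2)     11111111
step 2: x <- 5                       01111111
step 3: w <- max((w // 5), w)        10000000
step 4: w <- ((lane + x) + (y * 12)) 10000000

Answer: 5 steps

w: -24,0,2,4,6,8,10,12
y: -2,0,2,4,6,8,10,12
x: 0,5,5,5,5,5,5,5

steps = 5; useful = 25; efficiency = 25/40 = 5/8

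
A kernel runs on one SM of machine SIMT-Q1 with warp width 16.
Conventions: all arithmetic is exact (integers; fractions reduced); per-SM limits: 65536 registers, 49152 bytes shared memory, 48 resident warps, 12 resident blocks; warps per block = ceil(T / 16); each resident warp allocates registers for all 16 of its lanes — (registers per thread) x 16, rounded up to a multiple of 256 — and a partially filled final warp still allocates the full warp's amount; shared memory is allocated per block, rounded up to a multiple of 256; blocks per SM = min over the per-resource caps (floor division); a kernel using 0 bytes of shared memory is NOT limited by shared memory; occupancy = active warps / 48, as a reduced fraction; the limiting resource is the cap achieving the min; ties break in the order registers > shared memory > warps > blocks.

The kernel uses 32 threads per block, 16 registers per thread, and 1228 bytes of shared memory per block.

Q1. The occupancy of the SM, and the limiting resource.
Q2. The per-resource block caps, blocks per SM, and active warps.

Answer: occupancy 1/2, limited by blocks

registers: 128 blocks
shared memory: 38 blocks
warps: 24 blocks
blocks: 12 blocks

Answer: 12 blocks, 24 active warps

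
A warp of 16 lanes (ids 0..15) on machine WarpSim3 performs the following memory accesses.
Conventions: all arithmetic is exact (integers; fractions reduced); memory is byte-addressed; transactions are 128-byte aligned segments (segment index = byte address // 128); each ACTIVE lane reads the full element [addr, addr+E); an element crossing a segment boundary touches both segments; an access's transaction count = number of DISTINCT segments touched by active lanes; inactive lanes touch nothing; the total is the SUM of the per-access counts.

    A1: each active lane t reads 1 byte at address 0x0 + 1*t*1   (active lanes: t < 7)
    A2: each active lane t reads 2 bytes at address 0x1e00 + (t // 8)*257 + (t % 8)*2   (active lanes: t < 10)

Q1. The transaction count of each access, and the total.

A1: 1 transaction
A2: 2 transactions

Answer: 1,2; total 3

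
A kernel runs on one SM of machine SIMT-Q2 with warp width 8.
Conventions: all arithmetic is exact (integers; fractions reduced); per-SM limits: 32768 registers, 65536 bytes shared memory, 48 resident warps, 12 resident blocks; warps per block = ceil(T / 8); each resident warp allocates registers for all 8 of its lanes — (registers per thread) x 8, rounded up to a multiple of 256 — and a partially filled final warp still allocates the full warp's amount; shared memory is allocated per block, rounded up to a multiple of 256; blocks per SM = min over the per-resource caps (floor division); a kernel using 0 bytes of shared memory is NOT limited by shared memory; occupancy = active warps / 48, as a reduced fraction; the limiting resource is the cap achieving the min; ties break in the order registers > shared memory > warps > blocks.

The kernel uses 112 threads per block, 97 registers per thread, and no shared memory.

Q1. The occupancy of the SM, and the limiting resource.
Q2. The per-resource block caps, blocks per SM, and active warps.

Answer: occupancy 7/12, limited by registers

registers: 2 blocks
shared memory: no limit (kernel uses none)
warps: 3 blocks
blocks: 12 blocks

Answer: 2 blocks, 28 active warps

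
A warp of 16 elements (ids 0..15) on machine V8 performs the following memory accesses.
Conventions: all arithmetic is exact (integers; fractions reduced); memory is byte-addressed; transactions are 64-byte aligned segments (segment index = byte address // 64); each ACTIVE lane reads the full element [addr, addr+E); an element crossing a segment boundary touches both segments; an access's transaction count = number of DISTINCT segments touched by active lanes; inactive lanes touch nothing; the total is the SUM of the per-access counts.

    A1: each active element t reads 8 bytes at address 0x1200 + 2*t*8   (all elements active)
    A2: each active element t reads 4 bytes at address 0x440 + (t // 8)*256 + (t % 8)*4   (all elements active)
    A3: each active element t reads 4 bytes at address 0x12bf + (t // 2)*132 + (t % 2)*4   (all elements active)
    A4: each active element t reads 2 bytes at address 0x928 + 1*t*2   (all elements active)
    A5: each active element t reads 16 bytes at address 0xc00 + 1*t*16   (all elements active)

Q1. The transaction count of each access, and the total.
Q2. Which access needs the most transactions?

A1: 4 transactions
A2: 2 transactions
A3: 9 transactions
A4: 2 transactions
A5: 4 transactions

Answer: 4,2,9,2,4; total 21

Answer: A3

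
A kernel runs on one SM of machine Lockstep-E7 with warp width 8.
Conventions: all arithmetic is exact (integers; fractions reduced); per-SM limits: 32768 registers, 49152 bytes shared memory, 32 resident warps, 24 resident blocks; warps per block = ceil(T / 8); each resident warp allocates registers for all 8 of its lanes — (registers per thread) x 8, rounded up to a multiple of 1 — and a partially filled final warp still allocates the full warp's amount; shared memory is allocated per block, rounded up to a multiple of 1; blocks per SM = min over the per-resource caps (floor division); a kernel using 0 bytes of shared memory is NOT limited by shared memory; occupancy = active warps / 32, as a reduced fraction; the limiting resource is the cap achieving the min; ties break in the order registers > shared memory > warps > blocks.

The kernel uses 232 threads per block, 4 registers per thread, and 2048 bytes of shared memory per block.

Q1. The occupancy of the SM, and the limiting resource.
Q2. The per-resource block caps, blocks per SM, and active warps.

Answer: occupancy 29/32, limited by warps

registers: 35 blocks
shared memory: 24 blocks
warps: 1 block
blocks: 24 blocks

Answer: 1 block, 29 active warps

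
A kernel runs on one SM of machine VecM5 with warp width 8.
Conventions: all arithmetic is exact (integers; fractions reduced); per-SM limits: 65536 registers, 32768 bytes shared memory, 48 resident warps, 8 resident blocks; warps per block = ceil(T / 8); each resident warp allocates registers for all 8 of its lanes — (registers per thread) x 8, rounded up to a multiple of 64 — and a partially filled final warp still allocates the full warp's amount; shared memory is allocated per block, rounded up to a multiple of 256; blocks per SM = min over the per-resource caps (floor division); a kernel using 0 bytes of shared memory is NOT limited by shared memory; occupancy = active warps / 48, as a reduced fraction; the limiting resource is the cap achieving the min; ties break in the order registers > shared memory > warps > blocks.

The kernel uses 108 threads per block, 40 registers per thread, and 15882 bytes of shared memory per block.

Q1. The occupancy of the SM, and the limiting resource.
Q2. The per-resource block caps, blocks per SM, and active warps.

Answer: occupancy 7/12, limited by shared memory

registers: 14 blocks
shared memory: 2 blocks
warps: 3 blocks
blocks: 8 blocks

Answer: 2 blocks, 28 active warps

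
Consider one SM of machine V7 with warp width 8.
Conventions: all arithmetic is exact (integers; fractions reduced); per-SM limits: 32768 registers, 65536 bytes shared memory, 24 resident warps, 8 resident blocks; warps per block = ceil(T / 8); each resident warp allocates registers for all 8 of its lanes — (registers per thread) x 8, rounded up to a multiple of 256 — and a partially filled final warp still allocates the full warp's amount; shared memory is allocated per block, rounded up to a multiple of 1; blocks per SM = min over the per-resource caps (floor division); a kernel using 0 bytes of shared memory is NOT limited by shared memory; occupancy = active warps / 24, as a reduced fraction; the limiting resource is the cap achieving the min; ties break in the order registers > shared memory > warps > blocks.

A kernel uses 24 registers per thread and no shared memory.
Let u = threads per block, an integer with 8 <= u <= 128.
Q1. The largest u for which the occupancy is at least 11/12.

Answer: u = 96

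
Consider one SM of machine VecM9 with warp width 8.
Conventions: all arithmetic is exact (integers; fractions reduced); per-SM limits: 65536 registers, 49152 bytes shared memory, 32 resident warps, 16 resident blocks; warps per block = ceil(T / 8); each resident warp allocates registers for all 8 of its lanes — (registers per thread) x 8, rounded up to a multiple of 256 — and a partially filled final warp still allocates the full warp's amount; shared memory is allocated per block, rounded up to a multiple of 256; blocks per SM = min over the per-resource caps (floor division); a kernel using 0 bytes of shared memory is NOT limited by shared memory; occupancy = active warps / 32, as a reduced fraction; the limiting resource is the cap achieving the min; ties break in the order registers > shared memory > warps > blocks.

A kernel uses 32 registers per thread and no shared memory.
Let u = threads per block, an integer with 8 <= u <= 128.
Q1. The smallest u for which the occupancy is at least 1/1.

Answer: u = 9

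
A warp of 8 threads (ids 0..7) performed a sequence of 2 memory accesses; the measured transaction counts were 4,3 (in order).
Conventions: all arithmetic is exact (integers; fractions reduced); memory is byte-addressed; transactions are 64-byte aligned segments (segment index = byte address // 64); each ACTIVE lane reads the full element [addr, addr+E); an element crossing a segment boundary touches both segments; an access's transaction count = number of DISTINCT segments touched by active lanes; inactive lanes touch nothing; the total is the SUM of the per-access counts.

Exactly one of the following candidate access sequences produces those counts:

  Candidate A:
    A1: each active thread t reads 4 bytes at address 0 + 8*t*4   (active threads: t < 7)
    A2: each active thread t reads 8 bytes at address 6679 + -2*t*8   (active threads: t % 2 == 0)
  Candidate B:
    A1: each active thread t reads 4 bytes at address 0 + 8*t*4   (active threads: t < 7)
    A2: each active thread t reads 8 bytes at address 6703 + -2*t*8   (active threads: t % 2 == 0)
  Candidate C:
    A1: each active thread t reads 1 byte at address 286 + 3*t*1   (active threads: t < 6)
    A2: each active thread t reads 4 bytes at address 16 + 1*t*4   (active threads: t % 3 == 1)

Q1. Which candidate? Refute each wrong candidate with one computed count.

B: A2 gives 2 transactions, not 3
C: A1 gives 1 transaction, not 4
A: all counts match (4,3)

Answer: A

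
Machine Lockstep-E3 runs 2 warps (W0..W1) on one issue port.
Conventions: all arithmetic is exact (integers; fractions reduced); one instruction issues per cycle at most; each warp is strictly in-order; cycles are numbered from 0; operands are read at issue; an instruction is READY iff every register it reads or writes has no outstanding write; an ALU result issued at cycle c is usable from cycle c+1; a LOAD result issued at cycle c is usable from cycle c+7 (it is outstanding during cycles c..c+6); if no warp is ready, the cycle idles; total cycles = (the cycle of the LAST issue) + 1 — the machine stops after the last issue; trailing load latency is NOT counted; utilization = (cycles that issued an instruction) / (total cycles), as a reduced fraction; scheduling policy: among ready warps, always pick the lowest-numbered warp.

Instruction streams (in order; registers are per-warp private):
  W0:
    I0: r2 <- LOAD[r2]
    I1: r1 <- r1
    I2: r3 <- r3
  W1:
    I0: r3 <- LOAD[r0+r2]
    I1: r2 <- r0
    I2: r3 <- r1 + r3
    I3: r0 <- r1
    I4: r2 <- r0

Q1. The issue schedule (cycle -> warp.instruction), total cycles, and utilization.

cycle 0: W0.I0
cycle 1: W0.I1
cycle 2: W0.I2
cycle 3: W1.I0
cycle 4: W1.I1
cycle 5: idle
cycle 6: idle
cycle 7: idle
cycle 8: idle
cycle 9: idle
cycle 10: W1.I2
cycle 11: W1.I3
cycle 12: W1.I4

Answer: 13 cycles, utilization 8/13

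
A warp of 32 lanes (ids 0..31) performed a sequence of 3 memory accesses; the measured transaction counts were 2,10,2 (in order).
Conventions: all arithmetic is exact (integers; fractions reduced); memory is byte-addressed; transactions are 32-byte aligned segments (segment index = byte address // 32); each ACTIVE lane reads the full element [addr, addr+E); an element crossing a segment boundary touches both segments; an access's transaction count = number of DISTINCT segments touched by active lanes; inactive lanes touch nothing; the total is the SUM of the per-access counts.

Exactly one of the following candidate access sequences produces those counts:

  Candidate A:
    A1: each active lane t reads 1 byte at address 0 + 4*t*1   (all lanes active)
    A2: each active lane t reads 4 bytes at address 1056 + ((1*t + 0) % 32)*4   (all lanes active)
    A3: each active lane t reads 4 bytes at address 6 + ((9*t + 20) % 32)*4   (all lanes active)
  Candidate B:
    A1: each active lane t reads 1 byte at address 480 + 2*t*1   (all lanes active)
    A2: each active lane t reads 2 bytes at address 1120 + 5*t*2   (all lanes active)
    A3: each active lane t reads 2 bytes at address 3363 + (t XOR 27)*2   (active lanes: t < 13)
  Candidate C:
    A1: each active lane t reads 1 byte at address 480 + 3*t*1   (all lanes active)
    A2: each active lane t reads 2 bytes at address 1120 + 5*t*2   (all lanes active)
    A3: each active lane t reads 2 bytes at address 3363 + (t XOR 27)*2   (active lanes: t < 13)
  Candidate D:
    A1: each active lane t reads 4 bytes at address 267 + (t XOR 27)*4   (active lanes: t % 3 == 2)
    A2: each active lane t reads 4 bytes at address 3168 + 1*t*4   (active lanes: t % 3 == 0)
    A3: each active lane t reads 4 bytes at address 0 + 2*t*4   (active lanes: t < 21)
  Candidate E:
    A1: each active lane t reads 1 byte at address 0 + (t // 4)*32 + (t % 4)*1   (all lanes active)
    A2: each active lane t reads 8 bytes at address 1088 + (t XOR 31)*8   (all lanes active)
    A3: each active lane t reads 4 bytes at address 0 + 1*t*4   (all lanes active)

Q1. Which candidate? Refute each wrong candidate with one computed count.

A: A1 gives 4 transactions, not 2
C: A1 gives 3 transactions, not 2
D: A1 gives 5 transactions, not 2
E: A1 gives 8 transactions, not 2
B: all counts match (2,10,2)

Answer: B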